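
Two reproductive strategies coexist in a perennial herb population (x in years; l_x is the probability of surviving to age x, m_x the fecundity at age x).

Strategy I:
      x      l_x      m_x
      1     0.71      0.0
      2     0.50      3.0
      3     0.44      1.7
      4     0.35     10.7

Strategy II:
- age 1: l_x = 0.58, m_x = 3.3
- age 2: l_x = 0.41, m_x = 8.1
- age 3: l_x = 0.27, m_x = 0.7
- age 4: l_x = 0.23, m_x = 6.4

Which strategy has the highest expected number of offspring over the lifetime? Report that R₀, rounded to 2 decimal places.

6.90

Strategy I: R₀ = 0.71×0.0 + 0.50×3.0 + 0.44×1.7 + 0.35×10.7 = 5.9930
Strategy II: R₀ = 0.58×3.3 + 0.41×8.1 + 0.27×0.7 + 0.23×6.4 = 6.8960
Highest R₀: strategy II with 6.8960.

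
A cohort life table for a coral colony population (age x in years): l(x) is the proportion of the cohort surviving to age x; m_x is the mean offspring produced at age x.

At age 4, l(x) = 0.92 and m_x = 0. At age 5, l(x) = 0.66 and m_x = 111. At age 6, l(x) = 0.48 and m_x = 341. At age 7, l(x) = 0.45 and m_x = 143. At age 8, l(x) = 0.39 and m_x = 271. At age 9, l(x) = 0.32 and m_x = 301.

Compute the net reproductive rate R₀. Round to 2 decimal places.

R₀ = Σ l(x) m_x:
  age 4: 0.92 × 0 = 0.0000
  age 5: 0.66 × 111 = 73.2600
  age 6: 0.48 × 341 = 163.6800
  age 7: 0.45 × 143 = 64.3500
  age 8: 0.39 × 271 = 105.6900
  age 9: 0.32 × 301 = 96.3200
R₀ = 0.0000 + 73.2600 + 163.6800 + 64.3500 + 105.6900 + 96.3200 = 503.3000

503.30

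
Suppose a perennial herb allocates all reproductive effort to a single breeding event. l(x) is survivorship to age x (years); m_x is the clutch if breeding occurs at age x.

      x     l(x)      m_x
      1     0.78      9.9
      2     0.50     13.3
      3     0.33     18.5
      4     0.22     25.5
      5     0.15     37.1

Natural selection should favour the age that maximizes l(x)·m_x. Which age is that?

1

Expected offspring if breeding at age x = l(x) × m_x:
  age 1: 0.78 × 9.9 = 7.722
  age 2: 0.50 × 13.3 = 6.650
  age 3: 0.33 × 18.5 = 6.105
  age 4: 0.22 × 25.5 = 5.610
  age 5: 0.15 × 37.1 = 5.565
Maximum at age 1 (7.722).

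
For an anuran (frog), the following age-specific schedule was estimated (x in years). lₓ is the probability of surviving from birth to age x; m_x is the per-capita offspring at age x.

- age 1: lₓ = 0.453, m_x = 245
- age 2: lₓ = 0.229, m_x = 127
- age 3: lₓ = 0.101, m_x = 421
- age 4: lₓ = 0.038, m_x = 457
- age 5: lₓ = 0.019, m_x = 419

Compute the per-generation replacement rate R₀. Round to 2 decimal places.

207.92

R₀ = Σ lₓ m_x:
  age 1: 0.453 × 245 = 110.9850
  age 2: 0.229 × 127 = 29.0830
  age 3: 0.101 × 421 = 42.5210
  age 4: 0.038 × 457 = 17.3660
  age 5: 0.019 × 419 = 7.9610
R₀ = 110.9850 + 29.0830 + 42.5210 + 17.3660 + 7.9610 = 207.9160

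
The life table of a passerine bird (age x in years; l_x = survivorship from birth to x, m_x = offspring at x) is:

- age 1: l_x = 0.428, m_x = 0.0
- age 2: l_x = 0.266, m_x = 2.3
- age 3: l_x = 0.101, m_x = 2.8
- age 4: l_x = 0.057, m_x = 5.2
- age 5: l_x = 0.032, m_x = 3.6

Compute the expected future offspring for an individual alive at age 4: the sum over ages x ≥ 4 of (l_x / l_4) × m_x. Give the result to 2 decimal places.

l_4 = 0.057. Conditional survival from age 4 to x is l_x / l_4.
  x=4: (0.057/0.057) × 5.2 = 5.2000
  x=5: (0.032/0.057) × 3.6 = 2.0211
Sum = 5.2000 + 2.0211 = 7.2211

7.22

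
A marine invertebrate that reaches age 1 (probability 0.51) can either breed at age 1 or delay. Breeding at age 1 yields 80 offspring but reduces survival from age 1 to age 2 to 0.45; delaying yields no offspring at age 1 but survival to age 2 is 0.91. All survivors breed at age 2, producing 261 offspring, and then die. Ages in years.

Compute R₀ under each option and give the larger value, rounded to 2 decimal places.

121.13

breed at age 1: R₀ = 0.51 × (80 + 0.45 × 261) = 0.51 × 197.4500 = 100.6995
delay to age 2: R₀ = 0.51 × (0.91 × 261) = 0.51 × 237.5100 = 121.1301
Higher: delay to age 2 (121.1301).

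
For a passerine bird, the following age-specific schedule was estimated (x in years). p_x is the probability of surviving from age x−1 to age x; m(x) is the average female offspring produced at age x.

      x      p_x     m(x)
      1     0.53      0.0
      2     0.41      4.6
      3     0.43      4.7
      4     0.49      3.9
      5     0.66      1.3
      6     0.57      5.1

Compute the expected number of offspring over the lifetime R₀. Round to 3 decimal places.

1.744

Survivorship from birth: l_x = p_1·p_2·…·p_x.
  l_1 = 0.53000
  l_2 = 0.21730
  l_3 = 0.09344
  l_4 = 0.04579
  l_5 = 0.03022
  l_6 = 0.01722
R₀ = Σ l_x m(x):
  age 1: 0.53000 × 0.0 = 0.0000
  age 2: 0.21730 × 4.6 = 0.9996
  age 3: 0.09344 × 4.7 = 0.4392
  age 4: 0.04579 × 3.9 = 0.1786
  age 5: 0.03022 × 1.3 = 0.0393
  age 6: 0.01722 × 5.1 = 0.0878
R₀ = 0.0000 + 0.9996 + 0.4392 + 0.1786 + 0.0393 + 0.0878 = 1.7444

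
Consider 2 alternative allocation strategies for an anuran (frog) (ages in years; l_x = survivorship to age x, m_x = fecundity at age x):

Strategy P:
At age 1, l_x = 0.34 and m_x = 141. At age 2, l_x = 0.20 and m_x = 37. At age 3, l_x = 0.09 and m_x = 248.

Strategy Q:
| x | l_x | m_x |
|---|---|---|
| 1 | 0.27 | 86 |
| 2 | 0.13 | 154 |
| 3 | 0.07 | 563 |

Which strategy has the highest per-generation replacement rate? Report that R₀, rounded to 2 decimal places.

Strategy P: R₀ = 0.34×141 + 0.20×37 + 0.09×248 = 77.6600
Strategy Q: R₀ = 0.27×86 + 0.13×154 + 0.07×563 = 82.6500
Highest R₀: strategy Q with 82.6500.

82.65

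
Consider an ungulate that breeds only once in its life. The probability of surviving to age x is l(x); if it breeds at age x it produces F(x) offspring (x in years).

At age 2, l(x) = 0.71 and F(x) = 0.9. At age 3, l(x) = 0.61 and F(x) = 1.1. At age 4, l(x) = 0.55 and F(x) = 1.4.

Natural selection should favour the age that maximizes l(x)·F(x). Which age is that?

4

Expected offspring if breeding at age x = l(x) × F(x):
  age 2: 0.71 × 0.9 = 0.639
  age 3: 0.61 × 1.1 = 0.671
  age 4: 0.55 × 1.4 = 0.770
Maximum at age 4 (0.770).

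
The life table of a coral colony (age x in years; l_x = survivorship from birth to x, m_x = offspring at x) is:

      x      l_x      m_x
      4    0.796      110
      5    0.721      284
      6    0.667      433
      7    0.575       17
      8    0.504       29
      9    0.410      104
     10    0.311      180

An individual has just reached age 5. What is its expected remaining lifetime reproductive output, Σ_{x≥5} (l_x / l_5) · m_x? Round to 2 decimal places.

855.18

l_5 = 0.721. Conditional survival from age 5 to x is l_x / l_5.
  x=5: (0.721/0.721) × 284 = 284.0000
  x=6: (0.667/0.721) × 433 = 400.5700
  x=7: (0.575/0.721) × 17 = 13.5576
  x=8: (0.504/0.721) × 29 = 20.2718
  x=9: (0.410/0.721) × 104 = 59.1401
  x=10: (0.311/0.721) × 180 = 77.6422
Sum = 284.0000 + 400.5700 + 13.5576 + 20.2718 + 59.1401 + 77.6422 = 855.1817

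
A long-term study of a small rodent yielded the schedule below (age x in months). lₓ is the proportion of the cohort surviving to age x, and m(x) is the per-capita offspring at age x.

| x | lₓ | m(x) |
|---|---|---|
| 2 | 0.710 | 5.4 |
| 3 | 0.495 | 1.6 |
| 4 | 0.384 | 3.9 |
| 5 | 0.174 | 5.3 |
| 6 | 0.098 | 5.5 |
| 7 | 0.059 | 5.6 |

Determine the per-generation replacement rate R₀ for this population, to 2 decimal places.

7.92

R₀ = Σ lₓ m(x):
  age 2: 0.710 × 5.4 = 3.8340
  age 3: 0.495 × 1.6 = 0.7920
  age 4: 0.384 × 3.9 = 1.4976
  age 5: 0.174 × 5.3 = 0.9222
  age 6: 0.098 × 5.5 = 0.5390
  age 7: 0.059 × 5.6 = 0.3304
R₀ = 3.8340 + 0.7920 + 1.4976 + 0.9222 + 0.5390 + 0.3304 = 7.9152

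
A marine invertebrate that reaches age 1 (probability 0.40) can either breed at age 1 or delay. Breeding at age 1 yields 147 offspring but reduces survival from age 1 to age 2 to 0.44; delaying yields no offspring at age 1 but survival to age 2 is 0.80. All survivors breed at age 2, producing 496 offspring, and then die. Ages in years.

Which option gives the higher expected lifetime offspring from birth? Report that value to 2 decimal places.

158.72

breed at age 1: R₀ = 0.40 × (147 + 0.44 × 496) = 0.40 × 365.2400 = 146.0960
delay to age 2: R₀ = 0.40 × (0.80 × 496) = 0.40 × 396.8000 = 158.7200
Higher: delay to age 2 (158.7200).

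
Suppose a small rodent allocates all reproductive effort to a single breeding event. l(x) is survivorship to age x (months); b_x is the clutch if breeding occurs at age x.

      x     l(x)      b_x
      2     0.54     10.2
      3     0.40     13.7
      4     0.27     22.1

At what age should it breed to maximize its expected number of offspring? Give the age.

Expected offspring if breeding at age x = l(x) × b_x:
  age 2: 0.54 × 10.2 = 5.508
  age 3: 0.40 × 13.7 = 5.480
  age 4: 0.27 × 22.1 = 5.967
Maximum at age 4 (5.967).

4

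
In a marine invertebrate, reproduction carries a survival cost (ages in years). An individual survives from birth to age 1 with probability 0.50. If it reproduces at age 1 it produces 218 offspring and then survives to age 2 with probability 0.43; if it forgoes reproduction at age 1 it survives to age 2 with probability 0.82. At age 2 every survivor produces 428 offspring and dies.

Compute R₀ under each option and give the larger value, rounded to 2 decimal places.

201.02

breed at age 1: R₀ = 0.50 × (218 + 0.43 × 428) = 0.50 × 402.0400 = 201.0200
delay to age 2: R₀ = 0.50 × (0.82 × 428) = 0.50 × 350.9600 = 175.4800
Higher: breed at age 1 (201.0200).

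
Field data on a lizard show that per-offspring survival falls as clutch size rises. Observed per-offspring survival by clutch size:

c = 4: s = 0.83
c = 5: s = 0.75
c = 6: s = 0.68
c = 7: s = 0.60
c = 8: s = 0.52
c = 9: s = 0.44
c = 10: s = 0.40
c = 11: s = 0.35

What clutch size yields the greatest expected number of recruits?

Expected recruits = c × s(c):
  c=4: 4 × 0.83 = 3.320
  c=5: 5 × 0.75 = 3.750
  c=6: 6 × 0.68 = 4.080
  c=7: 7 × 0.60 = 4.200
  c=8: 8 × 0.52 = 4.160
  c=9: 9 × 0.44 = 3.960
  c=10: 10 × 0.40 = 4.000
  c=11: 11 × 0.35 = 3.850
Maximum at c = 7 (4.200 recruits).

7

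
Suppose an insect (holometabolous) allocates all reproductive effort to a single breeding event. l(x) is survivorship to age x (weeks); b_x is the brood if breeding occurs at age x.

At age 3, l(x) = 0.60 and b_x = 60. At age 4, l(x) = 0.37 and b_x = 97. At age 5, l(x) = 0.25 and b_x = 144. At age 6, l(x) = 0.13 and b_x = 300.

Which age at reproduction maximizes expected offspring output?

6

Expected offspring if breeding at age x = l(x) × b_x:
  age 3: 0.60 × 60 = 36.000
  age 4: 0.37 × 97 = 35.890
  age 5: 0.25 × 144 = 36.000
  age 6: 0.13 × 300 = 39.000
Maximum at age 6 (39.000).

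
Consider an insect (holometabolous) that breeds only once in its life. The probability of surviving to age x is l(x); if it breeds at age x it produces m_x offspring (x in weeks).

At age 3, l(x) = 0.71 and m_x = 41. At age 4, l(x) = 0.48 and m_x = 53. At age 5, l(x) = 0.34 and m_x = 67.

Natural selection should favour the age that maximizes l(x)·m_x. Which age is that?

Expected offspring if breeding at age x = l(x) × m_x:
  age 3: 0.71 × 41 = 29.110
  age 4: 0.48 × 53 = 25.440
  age 5: 0.34 × 67 = 22.780
Maximum at age 3 (29.110).

3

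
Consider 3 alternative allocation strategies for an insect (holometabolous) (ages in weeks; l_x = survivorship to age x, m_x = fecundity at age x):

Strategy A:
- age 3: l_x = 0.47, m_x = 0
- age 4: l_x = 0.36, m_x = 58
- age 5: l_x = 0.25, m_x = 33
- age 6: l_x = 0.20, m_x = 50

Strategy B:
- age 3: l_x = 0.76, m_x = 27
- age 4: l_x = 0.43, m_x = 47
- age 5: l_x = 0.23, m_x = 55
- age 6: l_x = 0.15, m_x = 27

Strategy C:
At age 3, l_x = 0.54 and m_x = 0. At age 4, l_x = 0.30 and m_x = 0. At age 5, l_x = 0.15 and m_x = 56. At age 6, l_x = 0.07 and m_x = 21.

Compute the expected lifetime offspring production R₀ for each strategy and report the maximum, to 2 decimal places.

57.43

Strategy A: R₀ = 0.47×0 + 0.36×58 + 0.25×33 + 0.20×50 = 39.1300
Strategy B: R₀ = 0.76×27 + 0.43×47 + 0.23×55 + 0.15×27 = 57.4300
Strategy C: R₀ = 0.54×0 + 0.30×0 + 0.15×56 + 0.07×21 = 9.8700
Highest R₀: strategy B with 57.4300.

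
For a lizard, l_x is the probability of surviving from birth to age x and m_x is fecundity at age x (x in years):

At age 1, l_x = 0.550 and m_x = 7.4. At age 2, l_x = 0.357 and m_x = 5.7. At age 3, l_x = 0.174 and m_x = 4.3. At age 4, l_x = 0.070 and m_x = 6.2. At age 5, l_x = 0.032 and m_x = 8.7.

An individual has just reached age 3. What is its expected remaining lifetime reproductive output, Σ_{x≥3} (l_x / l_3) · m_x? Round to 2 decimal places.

l_3 = 0.174. Conditional survival from age 3 to x is l_x / l_3.
  x=3: (0.174/0.174) × 4.3 = 4.3000
  x=4: (0.070/0.174) × 6.2 = 2.4943
  x=5: (0.032/0.174) × 8.7 = 1.6000
Sum = 4.3000 + 2.4943 + 1.6000 = 8.3943

8.39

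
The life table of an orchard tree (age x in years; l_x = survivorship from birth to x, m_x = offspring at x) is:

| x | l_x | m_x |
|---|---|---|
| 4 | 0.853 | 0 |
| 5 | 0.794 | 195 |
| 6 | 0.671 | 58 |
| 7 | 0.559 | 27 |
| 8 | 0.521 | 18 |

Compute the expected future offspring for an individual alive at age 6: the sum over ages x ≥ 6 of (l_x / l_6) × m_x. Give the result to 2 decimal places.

94.47

l_6 = 0.671. Conditional survival from age 6 to x is l_x / l_6.
  x=6: (0.671/0.671) × 58 = 58.0000
  x=7: (0.559/0.671) × 27 = 22.4933
  x=8: (0.521/0.671) × 18 = 13.9762
Sum = 58.0000 + 22.4933 + 13.9762 = 94.4694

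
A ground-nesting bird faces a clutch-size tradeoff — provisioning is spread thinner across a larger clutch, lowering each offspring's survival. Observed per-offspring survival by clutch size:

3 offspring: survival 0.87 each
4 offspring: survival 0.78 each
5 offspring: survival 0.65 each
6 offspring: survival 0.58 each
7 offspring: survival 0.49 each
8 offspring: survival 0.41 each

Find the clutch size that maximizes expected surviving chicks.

6

Expected surviving chicks = c × s(c):
  c=3: 3 × 0.87 = 2.610
  c=4: 4 × 0.78 = 3.120
  c=5: 5 × 0.65 = 3.250
  c=6: 6 × 0.58 = 3.480
  c=7: 7 × 0.49 = 3.430
  c=8: 8 × 0.41 = 3.280
Maximum at c = 6 (3.480 surviving chicks).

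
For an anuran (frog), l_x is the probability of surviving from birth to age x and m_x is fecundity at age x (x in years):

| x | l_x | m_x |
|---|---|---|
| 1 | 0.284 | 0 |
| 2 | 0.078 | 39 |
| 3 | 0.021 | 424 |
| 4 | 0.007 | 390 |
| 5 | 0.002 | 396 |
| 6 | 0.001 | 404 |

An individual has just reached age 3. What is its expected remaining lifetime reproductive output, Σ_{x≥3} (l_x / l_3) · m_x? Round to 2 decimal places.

l_3 = 0.021. Conditional survival from age 3 to x is l_x / l_3.
  x=3: (0.021/0.021) × 424 = 424.0000
  x=4: (0.007/0.021) × 390 = 130.0000
  x=5: (0.002/0.021) × 396 = 37.7143
  x=6: (0.001/0.021) × 404 = 19.2381
Sum = 424.0000 + 130.0000 + 37.7143 + 19.2381 = 610.9524

610.95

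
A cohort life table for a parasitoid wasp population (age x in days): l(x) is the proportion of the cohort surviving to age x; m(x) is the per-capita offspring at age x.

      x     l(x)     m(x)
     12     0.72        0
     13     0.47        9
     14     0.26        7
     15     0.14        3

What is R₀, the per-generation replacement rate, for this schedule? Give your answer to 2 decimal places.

R₀ = Σ l(x) m(x):
  age 12: 0.72 × 0 = 0.0000
  age 13: 0.47 × 9 = 4.2300
  age 14: 0.26 × 7 = 1.8200
  age 15: 0.14 × 3 = 0.4200
R₀ = 0.0000 + 4.2300 + 1.8200 + 0.4200 = 6.4700

6.47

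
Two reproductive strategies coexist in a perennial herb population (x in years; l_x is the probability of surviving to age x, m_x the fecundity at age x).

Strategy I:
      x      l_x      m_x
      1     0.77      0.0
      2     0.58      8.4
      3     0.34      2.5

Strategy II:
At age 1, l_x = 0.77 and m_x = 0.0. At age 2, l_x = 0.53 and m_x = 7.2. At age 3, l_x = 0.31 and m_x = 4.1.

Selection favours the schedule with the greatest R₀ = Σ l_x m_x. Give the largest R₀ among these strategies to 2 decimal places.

Strategy I: R₀ = 0.77×0.0 + 0.58×8.4 + 0.34×2.5 = 5.7220
Strategy II: R₀ = 0.77×0.0 + 0.53×7.2 + 0.31×4.1 = 5.0870
Highest R₀: strategy I with 5.7220.

5.72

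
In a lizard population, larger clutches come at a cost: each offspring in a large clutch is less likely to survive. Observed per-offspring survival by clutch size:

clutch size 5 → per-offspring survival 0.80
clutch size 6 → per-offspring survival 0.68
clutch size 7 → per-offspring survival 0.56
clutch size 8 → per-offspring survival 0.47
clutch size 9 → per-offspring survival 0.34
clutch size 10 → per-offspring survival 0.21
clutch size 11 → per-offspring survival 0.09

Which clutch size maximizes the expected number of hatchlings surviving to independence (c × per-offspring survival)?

Expected hatchlings surviving to independence = c × s(c):
  c=5: 5 × 0.80 = 4.000
  c=6: 6 × 0.68 = 4.080
  c=7: 7 × 0.56 = 3.920
  c=8: 8 × 0.47 = 3.760
  c=9: 9 × 0.34 = 3.060
  c=10: 10 × 0.21 = 2.100
  c=11: 11 × 0.09 = 0.990
Maximum at c = 6 (4.080 hatchlings surviving to independence).

6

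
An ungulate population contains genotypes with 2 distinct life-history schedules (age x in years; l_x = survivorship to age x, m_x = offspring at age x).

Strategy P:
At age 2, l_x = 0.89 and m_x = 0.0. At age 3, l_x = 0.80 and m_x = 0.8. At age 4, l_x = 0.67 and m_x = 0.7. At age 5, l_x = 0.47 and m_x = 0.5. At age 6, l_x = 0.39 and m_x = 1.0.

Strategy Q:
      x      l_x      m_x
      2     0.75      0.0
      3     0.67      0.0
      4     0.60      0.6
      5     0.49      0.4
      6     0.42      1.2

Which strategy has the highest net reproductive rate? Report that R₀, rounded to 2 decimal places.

Strategy P: R₀ = 0.89×0.0 + 0.80×0.8 + 0.67×0.7 + 0.47×0.5 + 0.39×1.0 = 1.7340
Strategy Q: R₀ = 0.75×0.0 + 0.67×0.0 + 0.60×0.6 + 0.49×0.4 + 0.42×1.2 = 1.0600
Highest R₀: strategy P with 1.7340.

1.73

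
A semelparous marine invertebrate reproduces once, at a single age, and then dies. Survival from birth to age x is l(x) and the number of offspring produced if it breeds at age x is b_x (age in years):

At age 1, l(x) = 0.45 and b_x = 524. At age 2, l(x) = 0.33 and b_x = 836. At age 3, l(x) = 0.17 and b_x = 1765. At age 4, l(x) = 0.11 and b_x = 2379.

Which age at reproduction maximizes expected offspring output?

3

Expected offspring if breeding at age x = l(x) × b_x:
  age 1: 0.45 × 524 = 235.800
  age 2: 0.33 × 836 = 275.880
  age 3: 0.17 × 1765 = 300.050
  age 4: 0.11 × 2379 = 261.690
Maximum at age 3 (300.050).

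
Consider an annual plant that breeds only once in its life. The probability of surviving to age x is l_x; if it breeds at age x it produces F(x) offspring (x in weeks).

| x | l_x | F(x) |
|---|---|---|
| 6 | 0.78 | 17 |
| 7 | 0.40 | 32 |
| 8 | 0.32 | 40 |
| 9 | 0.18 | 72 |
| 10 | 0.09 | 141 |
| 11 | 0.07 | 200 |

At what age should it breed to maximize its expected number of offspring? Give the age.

Expected offspring if breeding at age x = l_x × F(x):
  age 6: 0.78 × 17 = 13.260
  age 7: 0.40 × 32 = 12.800
  age 8: 0.32 × 40 = 12.800
  age 9: 0.18 × 72 = 12.960
  age 10: 0.09 × 141 = 12.690
  age 11: 0.07 × 200 = 14.000
Maximum at age 11 (14.000).

11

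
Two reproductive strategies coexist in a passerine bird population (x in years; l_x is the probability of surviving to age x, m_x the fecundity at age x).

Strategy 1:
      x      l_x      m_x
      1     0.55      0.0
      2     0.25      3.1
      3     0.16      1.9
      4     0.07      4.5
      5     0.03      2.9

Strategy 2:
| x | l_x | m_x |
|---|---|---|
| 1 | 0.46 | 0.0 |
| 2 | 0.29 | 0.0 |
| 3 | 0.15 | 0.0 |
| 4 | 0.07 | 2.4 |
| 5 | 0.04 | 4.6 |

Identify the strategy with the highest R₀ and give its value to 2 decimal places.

Strategy 1: R₀ = 0.55×0.0 + 0.25×3.1 + 0.16×1.9 + 0.07×4.5 + 0.03×2.9 = 1.4810
Strategy 2: R₀ = 0.46×0.0 + 0.29×0.0 + 0.15×0.0 + 0.07×2.4 + 0.04×4.6 = 0.3520
Highest R₀: strategy 1 with 1.4810.

1.48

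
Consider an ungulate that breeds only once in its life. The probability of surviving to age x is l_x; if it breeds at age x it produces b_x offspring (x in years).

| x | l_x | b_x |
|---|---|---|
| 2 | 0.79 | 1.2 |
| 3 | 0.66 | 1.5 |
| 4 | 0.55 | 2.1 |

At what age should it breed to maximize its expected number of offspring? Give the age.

Expected offspring if breeding at age x = l_x × b_x:
  age 2: 0.79 × 1.2 = 0.948
  age 3: 0.66 × 1.5 = 0.990
  age 4: 0.55 × 2.1 = 1.155
Maximum at age 4 (1.155).

4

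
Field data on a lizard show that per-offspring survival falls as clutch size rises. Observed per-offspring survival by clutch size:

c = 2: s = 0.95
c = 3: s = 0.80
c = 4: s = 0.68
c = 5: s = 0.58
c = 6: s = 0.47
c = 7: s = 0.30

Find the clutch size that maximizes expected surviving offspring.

5

Expected surviving offspring = c × s(c):
  c=2: 2 × 0.95 = 1.900
  c=3: 3 × 0.80 = 2.400
  c=4: 4 × 0.68 = 2.720
  c=5: 5 × 0.58 = 2.900
  c=6: 6 × 0.47 = 2.820
  c=7: 7 × 0.30 = 2.100
Maximum at c = 5 (2.900 surviving offspring).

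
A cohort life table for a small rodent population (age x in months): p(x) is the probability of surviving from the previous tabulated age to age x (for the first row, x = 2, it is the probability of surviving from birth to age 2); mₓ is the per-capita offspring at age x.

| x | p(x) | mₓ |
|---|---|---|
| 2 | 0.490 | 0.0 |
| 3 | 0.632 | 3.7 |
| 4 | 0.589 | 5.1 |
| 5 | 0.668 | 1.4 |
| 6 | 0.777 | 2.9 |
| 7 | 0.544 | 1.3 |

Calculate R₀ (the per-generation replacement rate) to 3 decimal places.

2.588

Survivorship from birth: l_x = p_2·p_3·…·p_x.
  l_2 = 0.49000
  l_3 = 0.30968
  l_4 = 0.18240
  l_5 = 0.12184
  l_6 = 0.09467
  l_7 = 0.05150
R₀ = Σ l_x mₓ:
  age 2: 0.49000 × 0.0 = 0.0000
  age 3: 0.30968 × 3.7 = 1.1458
  age 4: 0.18240 × 5.1 = 0.9302
  age 5: 0.12184 × 1.4 = 0.1706
  age 6: 0.09467 × 2.9 = 0.2745
  age 7: 0.05150 × 1.3 = 0.0669
R₀ = 0.0000 + 1.1458 + 0.9302 + 0.1706 + 0.2745 + 0.0669 = 2.5881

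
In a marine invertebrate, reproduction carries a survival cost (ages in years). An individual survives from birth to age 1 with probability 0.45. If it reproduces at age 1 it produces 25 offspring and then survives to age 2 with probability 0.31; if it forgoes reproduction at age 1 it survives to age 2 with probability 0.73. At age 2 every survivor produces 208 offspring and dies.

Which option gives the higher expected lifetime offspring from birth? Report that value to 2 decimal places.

68.33

breed at age 1: R₀ = 0.45 × (25 + 0.31 × 208) = 0.45 × 89.4800 = 40.2660
delay to age 2: R₀ = 0.45 × (0.73 × 208) = 0.45 × 151.8400 = 68.3280
Higher: delay to age 2 (68.3280).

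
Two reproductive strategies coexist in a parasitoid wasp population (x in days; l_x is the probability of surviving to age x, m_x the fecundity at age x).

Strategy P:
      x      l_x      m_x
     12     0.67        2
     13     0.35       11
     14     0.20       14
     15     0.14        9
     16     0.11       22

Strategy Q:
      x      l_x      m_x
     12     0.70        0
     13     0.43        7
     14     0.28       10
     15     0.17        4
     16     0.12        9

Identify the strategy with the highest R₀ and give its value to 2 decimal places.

11.67

Strategy P: R₀ = 0.67×2 + 0.35×11 + 0.20×14 + 0.14×9 + 0.11×22 = 11.6700
Strategy Q: R₀ = 0.70×0 + 0.43×7 + 0.28×10 + 0.17×4 + 0.12×9 = 7.5700
Highest R₀: strategy P with 11.6700.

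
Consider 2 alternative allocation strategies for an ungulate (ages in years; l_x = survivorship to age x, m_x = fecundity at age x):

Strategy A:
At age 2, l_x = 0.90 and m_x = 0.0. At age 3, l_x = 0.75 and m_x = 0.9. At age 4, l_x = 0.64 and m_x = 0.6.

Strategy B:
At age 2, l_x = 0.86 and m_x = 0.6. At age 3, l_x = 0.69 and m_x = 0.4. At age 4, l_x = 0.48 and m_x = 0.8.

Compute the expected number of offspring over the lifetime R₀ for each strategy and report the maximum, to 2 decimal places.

Strategy A: R₀ = 0.90×0.0 + 0.75×0.9 + 0.64×0.6 = 1.0590
Strategy B: R₀ = 0.86×0.6 + 0.69×0.4 + 0.48×0.8 = 1.1760
Highest R₀: strategy B with 1.1760.

1.18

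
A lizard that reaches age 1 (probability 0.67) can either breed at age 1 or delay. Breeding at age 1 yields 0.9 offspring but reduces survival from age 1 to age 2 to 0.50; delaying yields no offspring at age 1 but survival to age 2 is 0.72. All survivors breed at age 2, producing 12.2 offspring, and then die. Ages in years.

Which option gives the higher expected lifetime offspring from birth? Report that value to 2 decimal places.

breed at age 1: R₀ = 0.67 × (0.9 + 0.50 × 12.2) = 0.67 × 7.0000 = 4.6900
delay to age 2: R₀ = 0.67 × (0.72 × 12.2) = 0.67 × 8.7840 = 5.8853
Higher: delay to age 2 (5.8853).

5.89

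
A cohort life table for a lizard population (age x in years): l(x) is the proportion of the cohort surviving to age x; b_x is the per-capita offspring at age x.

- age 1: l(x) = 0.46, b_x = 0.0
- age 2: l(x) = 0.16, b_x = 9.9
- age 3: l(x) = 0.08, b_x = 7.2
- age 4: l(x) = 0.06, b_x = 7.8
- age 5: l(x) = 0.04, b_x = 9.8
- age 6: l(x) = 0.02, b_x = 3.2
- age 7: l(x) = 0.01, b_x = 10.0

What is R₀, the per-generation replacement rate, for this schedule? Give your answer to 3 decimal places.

R₀ = Σ l(x) b_x:
  age 1: 0.46 × 0.0 = 0.0000
  age 2: 0.16 × 9.9 = 1.5840
  age 3: 0.08 × 7.2 = 0.5760
  age 4: 0.06 × 7.8 = 0.4680
  age 5: 0.04 × 9.8 = 0.3920
  age 6: 0.02 × 3.2 = 0.0640
  age 7: 0.01 × 10.0 = 0.1000
R₀ = 0.0000 + 1.5840 + 0.5760 + 0.4680 + 0.3920 + 0.0640 + 0.1000 = 3.1840

3.184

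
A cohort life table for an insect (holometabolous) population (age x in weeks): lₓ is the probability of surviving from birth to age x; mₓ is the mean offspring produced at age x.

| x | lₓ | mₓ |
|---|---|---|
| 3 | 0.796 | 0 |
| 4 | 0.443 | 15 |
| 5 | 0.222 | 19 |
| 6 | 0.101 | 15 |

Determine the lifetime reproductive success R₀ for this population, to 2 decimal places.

R₀ = Σ lₓ mₓ:
  age 3: 0.796 × 0 = 0.0000
  age 4: 0.443 × 15 = 6.6450
  age 5: 0.222 × 19 = 4.2180
  age 6: 0.101 × 15 = 1.5150
R₀ = 0.0000 + 6.6450 + 4.2180 + 1.5150 = 12.3780

12.38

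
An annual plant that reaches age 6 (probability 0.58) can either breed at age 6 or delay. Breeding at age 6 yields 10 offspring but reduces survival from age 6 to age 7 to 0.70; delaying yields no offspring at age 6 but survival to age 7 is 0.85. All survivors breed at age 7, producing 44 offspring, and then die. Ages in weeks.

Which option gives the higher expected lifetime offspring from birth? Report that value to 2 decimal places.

breed at age 6: R₀ = 0.58 × (10 + 0.70 × 44) = 0.58 × 40.8000 = 23.6640
delay to age 7: R₀ = 0.58 × (0.85 × 44) = 0.58 × 37.4000 = 21.6920
Higher: breed at age 6 (23.6640).

23.66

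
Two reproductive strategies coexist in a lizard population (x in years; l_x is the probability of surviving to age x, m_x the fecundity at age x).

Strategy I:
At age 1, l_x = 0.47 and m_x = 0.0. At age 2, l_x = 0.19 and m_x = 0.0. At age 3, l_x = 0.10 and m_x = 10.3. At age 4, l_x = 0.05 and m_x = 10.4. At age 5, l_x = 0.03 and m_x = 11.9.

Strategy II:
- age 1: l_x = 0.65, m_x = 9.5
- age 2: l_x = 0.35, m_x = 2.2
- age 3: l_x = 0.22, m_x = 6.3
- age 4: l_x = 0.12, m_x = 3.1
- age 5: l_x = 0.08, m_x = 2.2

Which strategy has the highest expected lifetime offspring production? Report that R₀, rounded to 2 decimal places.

Strategy I: R₀ = 0.47×0.0 + 0.19×0.0 + 0.10×10.3 + 0.05×10.4 + 0.03×11.9 = 1.9070
Strategy II: R₀ = 0.65×9.5 + 0.35×2.2 + 0.22×6.3 + 0.12×3.1 + 0.08×2.2 = 8.8790
Highest R₀: strategy II with 8.8790.

8.88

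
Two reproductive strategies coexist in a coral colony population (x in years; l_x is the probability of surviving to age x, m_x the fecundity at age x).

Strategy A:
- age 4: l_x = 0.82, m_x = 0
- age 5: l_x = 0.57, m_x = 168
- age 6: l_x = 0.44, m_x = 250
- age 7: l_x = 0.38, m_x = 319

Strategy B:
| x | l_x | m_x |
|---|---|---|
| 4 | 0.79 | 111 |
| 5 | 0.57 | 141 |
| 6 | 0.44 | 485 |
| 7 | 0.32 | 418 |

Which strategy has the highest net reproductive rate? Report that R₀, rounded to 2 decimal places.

515.22

Strategy A: R₀ = 0.82×0 + 0.57×168 + 0.44×250 + 0.38×319 = 326.9800
Strategy B: R₀ = 0.79×111 + 0.57×141 + 0.44×485 + 0.32×418 = 515.2200
Highest R₀: strategy B with 515.2200.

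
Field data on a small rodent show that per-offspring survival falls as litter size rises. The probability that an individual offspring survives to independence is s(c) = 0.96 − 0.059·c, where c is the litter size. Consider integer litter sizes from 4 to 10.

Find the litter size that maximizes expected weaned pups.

Expected weaned pups = c × s(c):
  c=4: 4 × 0.724 = 2.896
  c=5: 5 × 0.665 = 3.325
  c=6: 6 × 0.606 = 3.636
  c=7: 7 × 0.547 = 3.829
  c=8: 8 × 0.488 = 3.904
  c=9: 9 × 0.429 = 3.861
  c=10: 10 × 0.370 = 3.700
Maximum at c = 8 (3.904 weaned pups).

8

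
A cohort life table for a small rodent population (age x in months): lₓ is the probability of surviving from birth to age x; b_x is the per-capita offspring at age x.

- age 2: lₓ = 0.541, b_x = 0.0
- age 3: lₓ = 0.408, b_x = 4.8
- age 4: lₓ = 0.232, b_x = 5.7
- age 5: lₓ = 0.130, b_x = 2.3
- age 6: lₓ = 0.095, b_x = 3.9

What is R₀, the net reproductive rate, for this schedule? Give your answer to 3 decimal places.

R₀ = Σ lₓ b_x:
  age 2: 0.541 × 0.0 = 0.0000
  age 3: 0.408 × 4.8 = 1.9584
  age 4: 0.232 × 5.7 = 1.3224
  age 5: 0.130 × 2.3 = 0.2990
  age 6: 0.095 × 3.9 = 0.3705
R₀ = 0.0000 + 1.9584 + 1.3224 + 0.2990 + 0.3705 = 3.9503

3.950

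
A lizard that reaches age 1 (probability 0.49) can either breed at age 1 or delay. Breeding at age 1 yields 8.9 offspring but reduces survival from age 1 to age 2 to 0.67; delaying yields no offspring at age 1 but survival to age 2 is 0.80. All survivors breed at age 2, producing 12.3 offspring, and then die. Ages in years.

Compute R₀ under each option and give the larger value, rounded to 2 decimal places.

8.40

breed at age 1: R₀ = 0.49 × (8.9 + 0.67 × 12.3) = 0.49 × 17.1410 = 8.3991
delay to age 2: R₀ = 0.49 × (0.80 × 12.3) = 0.49 × 9.8400 = 4.8216
Higher: breed at age 1 (8.3991).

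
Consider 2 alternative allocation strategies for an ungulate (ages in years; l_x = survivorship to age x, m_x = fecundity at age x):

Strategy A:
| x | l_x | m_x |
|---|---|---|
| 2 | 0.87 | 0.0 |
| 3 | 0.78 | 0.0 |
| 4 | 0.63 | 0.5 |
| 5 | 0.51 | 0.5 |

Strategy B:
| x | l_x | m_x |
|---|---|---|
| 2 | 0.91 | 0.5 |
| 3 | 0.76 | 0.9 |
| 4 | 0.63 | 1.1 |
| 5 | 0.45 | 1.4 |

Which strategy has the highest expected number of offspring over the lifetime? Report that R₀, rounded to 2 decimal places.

Strategy A: R₀ = 0.87×0.0 + 0.78×0.0 + 0.63×0.5 + 0.51×0.5 = 0.5700
Strategy B: R₀ = 0.91×0.5 + 0.76×0.9 + 0.63×1.1 + 0.45×1.4 = 2.4620
Highest R₀: strategy B with 2.4620.

2.46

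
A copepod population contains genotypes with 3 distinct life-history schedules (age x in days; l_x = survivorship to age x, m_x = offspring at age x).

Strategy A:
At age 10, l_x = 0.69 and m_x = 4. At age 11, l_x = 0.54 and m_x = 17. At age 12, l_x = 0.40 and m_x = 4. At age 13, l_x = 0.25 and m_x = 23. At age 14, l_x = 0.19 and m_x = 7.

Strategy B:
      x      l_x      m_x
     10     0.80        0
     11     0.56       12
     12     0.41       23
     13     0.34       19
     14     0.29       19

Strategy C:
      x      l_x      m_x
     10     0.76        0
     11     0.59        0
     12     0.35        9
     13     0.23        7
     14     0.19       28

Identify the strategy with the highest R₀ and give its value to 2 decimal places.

28.12

Strategy A: R₀ = 0.69×4 + 0.54×17 + 0.40×4 + 0.25×23 + 0.19×7 = 20.6200
Strategy B: R₀ = 0.80×0 + 0.56×12 + 0.41×23 + 0.34×19 + 0.29×19 = 28.1200
Strategy C: R₀ = 0.76×0 + 0.59×0 + 0.35×9 + 0.23×7 + 0.19×28 = 10.0800
Highest R₀: strategy B with 28.1200.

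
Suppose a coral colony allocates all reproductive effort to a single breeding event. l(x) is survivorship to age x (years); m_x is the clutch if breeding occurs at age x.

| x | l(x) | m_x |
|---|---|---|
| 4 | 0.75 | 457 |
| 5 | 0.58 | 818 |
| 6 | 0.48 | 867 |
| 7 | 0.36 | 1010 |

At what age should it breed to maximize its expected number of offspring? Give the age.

5

Expected offspring if breeding at age x = l(x) × m_x:
  age 4: 0.75 × 457 = 342.750
  age 5: 0.58 × 818 = 474.440
  age 6: 0.48 × 867 = 416.160
  age 7: 0.36 × 1010 = 363.600
Maximum at age 5 (474.440).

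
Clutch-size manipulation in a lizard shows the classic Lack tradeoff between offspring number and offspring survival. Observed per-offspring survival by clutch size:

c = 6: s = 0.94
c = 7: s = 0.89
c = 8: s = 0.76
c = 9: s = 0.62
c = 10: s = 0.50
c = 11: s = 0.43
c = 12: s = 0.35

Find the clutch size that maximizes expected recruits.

7

Expected recruits = c × s(c):
  c=6: 6 × 0.94 = 5.640
  c=7: 7 × 0.89 = 6.230
  c=8: 8 × 0.76 = 6.080
  c=9: 9 × 0.62 = 5.580
  c=10: 10 × 0.50 = 5.000
  c=11: 11 × 0.43 = 4.730
  c=12: 12 × 0.35 = 4.200
Maximum at c = 7 (6.230 recruits).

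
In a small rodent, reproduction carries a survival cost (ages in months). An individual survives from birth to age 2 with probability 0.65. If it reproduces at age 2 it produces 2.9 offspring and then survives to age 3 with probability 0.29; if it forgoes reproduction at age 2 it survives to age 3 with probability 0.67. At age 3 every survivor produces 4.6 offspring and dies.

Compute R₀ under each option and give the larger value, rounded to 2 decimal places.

2.75

breed at age 2: R₀ = 0.65 × (2.9 + 0.29 × 4.6) = 0.65 × 4.2340 = 2.7521
delay to age 3: R₀ = 0.65 × (0.67 × 4.6) = 0.65 × 3.0820 = 2.0033
Higher: breed at age 2 (2.7521).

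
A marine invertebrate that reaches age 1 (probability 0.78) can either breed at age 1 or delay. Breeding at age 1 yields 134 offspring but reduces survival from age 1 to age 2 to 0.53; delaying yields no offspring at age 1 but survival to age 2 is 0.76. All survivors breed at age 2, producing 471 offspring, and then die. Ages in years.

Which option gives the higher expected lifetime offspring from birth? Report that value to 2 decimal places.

breed at age 1: R₀ = 0.78 × (134 + 0.53 × 471) = 0.78 × 383.6300 = 299.2314
delay to age 2: R₀ = 0.78 × (0.76 × 471) = 0.78 × 357.9600 = 279.2088
Higher: breed at age 1 (299.2314).

299.23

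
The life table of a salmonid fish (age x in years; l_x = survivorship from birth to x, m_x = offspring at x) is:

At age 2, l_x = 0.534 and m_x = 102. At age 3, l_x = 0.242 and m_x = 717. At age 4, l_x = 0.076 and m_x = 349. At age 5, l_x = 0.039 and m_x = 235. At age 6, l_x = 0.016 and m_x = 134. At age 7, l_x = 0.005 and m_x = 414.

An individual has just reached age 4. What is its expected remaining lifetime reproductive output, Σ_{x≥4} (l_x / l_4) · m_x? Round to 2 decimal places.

l_4 = 0.076. Conditional survival from age 4 to x is l_x / l_4.
  x=4: (0.076/0.076) × 349 = 349.0000
  x=5: (0.039/0.076) × 235 = 120.5921
  x=6: (0.016/0.076) × 134 = 28.2105
  x=7: (0.005/0.076) × 414 = 27.2368
Sum = 349.0000 + 120.5921 + 28.2105 + 27.2368 = 525.0395

525.04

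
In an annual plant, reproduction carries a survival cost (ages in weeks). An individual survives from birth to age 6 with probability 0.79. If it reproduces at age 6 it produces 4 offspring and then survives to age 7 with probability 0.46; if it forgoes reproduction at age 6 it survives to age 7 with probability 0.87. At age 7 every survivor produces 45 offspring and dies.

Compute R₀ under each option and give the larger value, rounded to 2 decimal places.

30.93

breed at age 6: R₀ = 0.79 × (4 + 0.46 × 45) = 0.79 × 24.7000 = 19.5130
delay to age 7: R₀ = 0.79 × (0.87 × 45) = 0.79 × 39.1500 = 30.9285
Higher: delay to age 7 (30.9285).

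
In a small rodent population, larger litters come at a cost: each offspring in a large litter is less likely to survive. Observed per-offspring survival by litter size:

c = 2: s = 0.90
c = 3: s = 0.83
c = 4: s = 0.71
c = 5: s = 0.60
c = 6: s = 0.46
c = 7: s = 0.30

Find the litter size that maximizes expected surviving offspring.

5

Expected surviving offspring = c × s(c):
  c=2: 2 × 0.90 = 1.800
  c=3: 3 × 0.83 = 2.490
  c=4: 4 × 0.71 = 2.840
  c=5: 5 × 0.60 = 3.000
  c=6: 6 × 0.46 = 2.760
  c=7: 7 × 0.30 = 2.100
Maximum at c = 5 (3.000 surviving offspring).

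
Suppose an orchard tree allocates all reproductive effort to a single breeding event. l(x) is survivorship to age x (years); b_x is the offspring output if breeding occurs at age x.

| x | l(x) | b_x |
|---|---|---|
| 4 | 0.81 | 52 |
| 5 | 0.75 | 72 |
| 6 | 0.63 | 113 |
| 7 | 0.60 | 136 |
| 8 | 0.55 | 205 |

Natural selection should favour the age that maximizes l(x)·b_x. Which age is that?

8

Expected offspring if breeding at age x = l(x) × b_x:
  age 4: 0.81 × 52 = 42.120
  age 5: 0.75 × 72 = 54.000
  age 6: 0.63 × 113 = 71.190
  age 7: 0.60 × 136 = 81.600
  age 8: 0.55 × 205 = 112.750
Maximum at age 8 (112.750).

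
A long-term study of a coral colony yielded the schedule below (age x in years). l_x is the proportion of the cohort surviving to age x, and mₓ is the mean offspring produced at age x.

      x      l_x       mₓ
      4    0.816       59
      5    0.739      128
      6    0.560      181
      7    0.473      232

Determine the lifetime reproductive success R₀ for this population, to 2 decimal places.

R₀ = Σ l_x mₓ:
  age 4: 0.816 × 59 = 48.1440
  age 5: 0.739 × 128 = 94.5920
  age 6: 0.560 × 181 = 101.3600
  age 7: 0.473 × 232 = 109.7360
R₀ = 48.1440 + 94.5920 + 101.3600 + 109.7360 = 353.8320

353.83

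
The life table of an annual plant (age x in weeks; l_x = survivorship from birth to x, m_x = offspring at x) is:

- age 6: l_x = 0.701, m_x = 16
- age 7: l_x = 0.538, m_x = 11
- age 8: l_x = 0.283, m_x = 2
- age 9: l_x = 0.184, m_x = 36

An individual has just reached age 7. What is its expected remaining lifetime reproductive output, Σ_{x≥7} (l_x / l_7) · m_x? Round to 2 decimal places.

24.36

l_7 = 0.538. Conditional survival from age 7 to x is l_x / l_7.
  x=7: (0.538/0.538) × 11 = 11.0000
  x=8: (0.283/0.538) × 2 = 1.0520
  x=9: (0.184/0.538) × 36 = 12.3123
Sum = 11.0000 + 1.0520 + 12.3123 = 24.3643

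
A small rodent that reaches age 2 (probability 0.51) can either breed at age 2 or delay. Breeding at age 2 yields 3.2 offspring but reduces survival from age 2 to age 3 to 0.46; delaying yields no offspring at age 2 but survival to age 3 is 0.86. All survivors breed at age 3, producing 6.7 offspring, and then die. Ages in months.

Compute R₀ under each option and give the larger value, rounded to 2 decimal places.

3.20

breed at age 2: R₀ = 0.51 × (3.2 + 0.46 × 6.7) = 0.51 × 6.2820 = 3.2038
delay to age 3: R₀ = 0.51 × (0.86 × 6.7) = 0.51 × 5.7620 = 2.9386
Higher: breed at age 2 (3.2038).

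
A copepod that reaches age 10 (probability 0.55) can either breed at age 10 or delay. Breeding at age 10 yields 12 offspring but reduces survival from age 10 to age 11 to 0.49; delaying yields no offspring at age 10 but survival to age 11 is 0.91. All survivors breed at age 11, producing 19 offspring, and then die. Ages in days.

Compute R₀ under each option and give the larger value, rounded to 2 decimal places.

breed at age 10: R₀ = 0.55 × (12 + 0.49 × 19) = 0.55 × 21.3100 = 11.7205
delay to age 11: R₀ = 0.55 × (0.91 × 19) = 0.55 × 17.2900 = 9.5095
Higher: breed at age 10 (11.7205).

11.72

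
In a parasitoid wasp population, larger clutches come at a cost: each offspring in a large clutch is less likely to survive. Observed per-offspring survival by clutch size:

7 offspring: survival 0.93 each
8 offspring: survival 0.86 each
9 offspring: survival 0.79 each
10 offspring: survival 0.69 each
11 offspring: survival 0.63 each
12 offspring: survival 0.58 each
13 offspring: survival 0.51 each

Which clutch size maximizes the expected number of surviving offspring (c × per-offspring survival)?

Expected surviving offspring = c × s(c):
  c=7: 7 × 0.93 = 6.510
  c=8: 8 × 0.86 = 6.880
  c=9: 9 × 0.79 = 7.110
  c=10: 10 × 0.69 = 6.900
  c=11: 11 × 0.63 = 6.930
  c=12: 12 × 0.58 = 6.960
  c=13: 13 × 0.51 = 6.630
Maximum at c = 9 (7.110 surviving offspring).

9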